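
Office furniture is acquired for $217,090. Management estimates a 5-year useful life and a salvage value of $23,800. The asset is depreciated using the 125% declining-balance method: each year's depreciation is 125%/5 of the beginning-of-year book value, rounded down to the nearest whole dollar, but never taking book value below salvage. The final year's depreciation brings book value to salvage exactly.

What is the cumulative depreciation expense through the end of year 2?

$94,976

Depreciable base = $217,090 − $23,800 = $193,290.
Year 1: ⌊$217,090 × 125%/5⌋ = $54,272. Book value $162,818.
Year 2: ⌊$162,818 × 125%/5⌋ = $40,704. Book value $122,114.
Accumulated through year 2 = $217,090 − $122,114 = $94,976.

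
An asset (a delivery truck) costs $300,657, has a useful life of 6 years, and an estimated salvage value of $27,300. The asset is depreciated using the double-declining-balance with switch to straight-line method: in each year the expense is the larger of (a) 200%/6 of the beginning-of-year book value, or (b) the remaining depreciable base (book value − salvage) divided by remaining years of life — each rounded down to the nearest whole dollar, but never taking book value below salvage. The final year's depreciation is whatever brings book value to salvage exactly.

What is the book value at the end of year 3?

$89,084

Depreciable base = $300,657 − $27,300 = $273,357.
Year 1: DB = ⌊$300,657 × 200%/6⌋ = $100,219; SL = ⌊$273,357/6⌋ = $45,559 → take DB $100,219. Book value $200,438.
Year 2: DB = ⌊$200,438 × 200%/6⌋ = $66,812; SL = ⌊$173,138/5⌋ = $34,627 → take DB $66,812. Book value $133,626.
Year 3: DB = ⌊$133,626 × 200%/6⌋ = $44,542; SL = ⌊$106,326/4⌋ = $26,581 → take DB $44,542. Book value $89,084.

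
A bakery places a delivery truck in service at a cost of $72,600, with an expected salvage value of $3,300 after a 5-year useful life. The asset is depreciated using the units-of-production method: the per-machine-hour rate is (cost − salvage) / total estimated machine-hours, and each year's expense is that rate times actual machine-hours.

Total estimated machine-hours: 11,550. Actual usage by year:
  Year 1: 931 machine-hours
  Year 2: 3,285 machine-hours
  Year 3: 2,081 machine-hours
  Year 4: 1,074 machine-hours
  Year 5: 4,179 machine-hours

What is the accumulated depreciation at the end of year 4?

$44,226

Depreciable base = $72,600 − $3,300 = $69,300.
Rate = $69,300 / 11,550 machine-hours = $6 per machine-hour.
Year 1: 931 × $6 = $5,586. Book value $67,014.
Year 2: 3,285 × $6 = $19,710. Book value $47,304.
Year 3: 2,081 × $6 = $12,486. Book value $34,818.
Year 4: 1,074 × $6 = $6,444. Book value $28,374.
Accumulated through year 4 = $72,600 − $28,374 = $44,226.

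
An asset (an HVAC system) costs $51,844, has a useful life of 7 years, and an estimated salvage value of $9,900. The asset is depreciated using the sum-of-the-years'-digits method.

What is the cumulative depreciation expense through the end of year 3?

Depreciable base = $51,844 − $9,900 = $41,944.
Sum of the years' digits = 7+6+5+4+3+2+1 = 28.
Year 1: $41,944 × 7/28 = $10,486. Book value $41,358.
Year 2: $41,944 × 6/28 = $8,988. Book value $32,370.
Year 3: $41,944 × 5/28 = $7,490. Book value $24,880.
Accumulated through year 3 = $51,844 − $24,880 = $26,964.

$26,964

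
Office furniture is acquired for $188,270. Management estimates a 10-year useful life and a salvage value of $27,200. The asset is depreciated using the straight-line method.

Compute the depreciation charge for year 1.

Depreciable base = $188,270 − $27,200 = $161,070.
Annual expense = $161,070 / 10 = $16,107.

$16,107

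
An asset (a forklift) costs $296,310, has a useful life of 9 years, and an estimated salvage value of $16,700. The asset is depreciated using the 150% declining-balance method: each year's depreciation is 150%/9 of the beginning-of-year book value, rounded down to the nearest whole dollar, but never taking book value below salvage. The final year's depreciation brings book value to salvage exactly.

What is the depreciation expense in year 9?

$52,214

Depreciable base = $296,310 − $16,700 = $279,610.
Year 1: ⌊$296,310 × 150%/9⌋ = $49,385. Book value $246,925.
Year 2: ⌊$246,925 × 150%/9⌋ = $41,154. Book value $205,771.
Year 3: ⌊$205,771 × 150%/9⌋ = $34,295. Book value $171,476.
Year 4: ⌊$171,476 × 150%/9⌋ = $28,579. Book value $142,897.
Year 5: ⌊$142,897 × 150%/9⌋ = $23,816. Book value $119,081.
Year 6: ⌊$119,081 × 150%/9⌋ = $19,846. Book value $99,235.
Year 7: ⌊$99,235 × 150%/9⌋ = $16,539. Book value $82,696.
Year 8: ⌊$82,696 × 150%/9⌋ = $13,782. Book value $68,914.
Year 9 (final): $68,914 − $16,700 = $52,214. Book value $16,700.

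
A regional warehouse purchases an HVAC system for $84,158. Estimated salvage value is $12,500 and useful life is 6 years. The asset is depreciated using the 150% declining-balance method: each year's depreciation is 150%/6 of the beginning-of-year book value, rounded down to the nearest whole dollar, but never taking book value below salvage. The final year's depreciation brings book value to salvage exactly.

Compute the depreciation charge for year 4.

Depreciable base = $84,158 − $12,500 = $71,658.
Year 1: ⌊$84,158 × 150%/6⌋ = $21,039. Book value $63,119.
Year 2: ⌊$63,119 × 150%/6⌋ = $15,779. Book value $47,340.
Year 3: ⌊$47,340 × 150%/6⌋ = $11,835. Book value $35,505.
Year 4: ⌊$35,505 × 150%/6⌋ = $8,876. Book value $26,629.

$8,876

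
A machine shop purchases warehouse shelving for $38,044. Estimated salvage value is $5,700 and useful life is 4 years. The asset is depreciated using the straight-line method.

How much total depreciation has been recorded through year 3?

$24,258

Depreciable base = $38,044 − $5,700 = $32,344.
Annual expense = $32,344 / 4 = $8,086.
End of year 1: book value $29,958.
End of year 2: book value $21,872.
End of year 3: book value $13,786.
Accumulated through year 3 = $38,044 − $13,786 = $24,258.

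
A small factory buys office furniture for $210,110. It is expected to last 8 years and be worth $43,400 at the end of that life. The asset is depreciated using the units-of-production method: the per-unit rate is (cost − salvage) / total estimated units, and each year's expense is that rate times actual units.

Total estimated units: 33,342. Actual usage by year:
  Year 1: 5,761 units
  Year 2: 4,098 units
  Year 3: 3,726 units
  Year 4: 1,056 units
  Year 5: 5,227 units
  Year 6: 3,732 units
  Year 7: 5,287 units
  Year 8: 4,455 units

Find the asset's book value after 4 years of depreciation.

$136,905

Depreciable base = $210,110 − $43,400 = $166,710.
Rate = $166,710 / 33,342 units = $5 per unit.
Year 1: 5,761 × $5 = $28,805. Book value $181,305.
Year 2: 4,098 × $5 = $20,490. Book value $160,815.
Year 3: 3,726 × $5 = $18,630. Book value $142,185.
Year 4: 1,056 × $5 = $5,280. Book value $136,905.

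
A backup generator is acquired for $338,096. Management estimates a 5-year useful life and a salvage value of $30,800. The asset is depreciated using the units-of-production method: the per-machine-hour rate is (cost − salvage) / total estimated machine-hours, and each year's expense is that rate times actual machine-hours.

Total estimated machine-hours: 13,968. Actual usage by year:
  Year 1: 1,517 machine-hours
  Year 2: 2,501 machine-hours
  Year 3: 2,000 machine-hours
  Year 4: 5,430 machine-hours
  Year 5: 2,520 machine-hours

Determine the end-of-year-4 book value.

$86,240

Depreciable base = $338,096 − $30,800 = $307,296.
Rate = $307,296 / 13,968 machine-hours = $22 per machine-hour.
Year 1: 1,517 × $22 = $33,374. Book value $304,722.
Year 2: 2,501 × $22 = $55,022. Book value $249,700.
Year 3: 2,000 × $22 = $44,000. Book value $205,700.
Year 4: 5,430 × $22 = $119,460. Book value $86,240.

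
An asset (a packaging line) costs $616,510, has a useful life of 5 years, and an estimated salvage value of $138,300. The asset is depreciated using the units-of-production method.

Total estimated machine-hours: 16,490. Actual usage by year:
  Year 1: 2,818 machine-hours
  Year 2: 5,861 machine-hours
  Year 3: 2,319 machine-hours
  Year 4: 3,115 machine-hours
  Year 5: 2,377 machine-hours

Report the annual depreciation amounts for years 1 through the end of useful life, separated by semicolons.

Depreciable base = $616,510 − $138,300 = $478,210.
Rate = $478,210 / 16,490 machine-hours = $29 per machine-hour.
Year 1: 2,818 × $29 = $81,722. Book value $534,788.
Year 2: 5,861 × $29 = $169,969. Book value $364,819.
Year 3: 2,319 × $29 = $67,251. Book value $297,568.
Year 4: 3,115 × $29 = $90,335. Book value $207,233.
Year 5: 2,377 × $29 = $68,933. Book value $138,300.

$81,722; $169,969; $67,251; $90,335; $68,933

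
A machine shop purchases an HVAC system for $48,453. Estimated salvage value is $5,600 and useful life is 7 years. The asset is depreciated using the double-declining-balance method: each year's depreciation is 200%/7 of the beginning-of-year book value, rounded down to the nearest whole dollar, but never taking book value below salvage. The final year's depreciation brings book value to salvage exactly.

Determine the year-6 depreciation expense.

$2,574

Depreciable base = $48,453 − $5,600 = $42,853.
Year 1: ⌊$48,453 × 200%/7⌋ = $13,843. Book value $34,610.
Year 2: ⌊$34,610 × 200%/7⌋ = $9,888. Book value $24,722.
Year 3: ⌊$24,722 × 200%/7⌋ = $7,063. Book value $17,659.
Year 4: ⌊$17,659 × 200%/7⌋ = $5,045. Book value $12,614.
Year 5: ⌊$12,614 × 200%/7⌋ = $3,604. Book value $9,010.
Year 6: ⌊$9,010 × 200%/7⌋ = $2,574. Book value $6,436.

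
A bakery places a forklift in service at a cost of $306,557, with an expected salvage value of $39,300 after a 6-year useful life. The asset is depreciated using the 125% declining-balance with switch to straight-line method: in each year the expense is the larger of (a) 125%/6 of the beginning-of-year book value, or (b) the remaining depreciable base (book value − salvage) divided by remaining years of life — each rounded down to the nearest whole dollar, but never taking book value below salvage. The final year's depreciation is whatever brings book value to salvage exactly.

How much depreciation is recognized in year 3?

$40,027

Depreciable base = $306,557 − $39,300 = $267,257.
Year 1: DB = ⌊$306,557 × 125%/6⌋ = $63,866; SL = ⌊$267,257/6⌋ = $44,542 → take DB $63,866. Book value $242,691.
Year 2: DB = ⌊$242,691 × 125%/6⌋ = $50,560; SL = ⌊$203,391/5⌋ = $40,678 → take DB $50,560. Book value $192,131.
Year 3: DB = ⌊$192,131 × 125%/6⌋ = $40,027; SL = ⌊$152,831/4⌋ = $38,207 → take DB $40,027. Book value $152,104.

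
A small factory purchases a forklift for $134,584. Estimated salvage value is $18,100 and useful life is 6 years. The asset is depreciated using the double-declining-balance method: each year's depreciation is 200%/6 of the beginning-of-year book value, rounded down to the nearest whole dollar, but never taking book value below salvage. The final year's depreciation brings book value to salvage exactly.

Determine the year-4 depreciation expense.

Depreciable base = $134,584 − $18,100 = $116,484.
Year 1: ⌊$134,584 × 200%/6⌋ = $44,861. Book value $89,723.
Year 2: ⌊$89,723 × 200%/6⌋ = $29,907. Book value $59,816.
Year 3: ⌊$59,816 × 200%/6⌋ = $19,938. Book value $39,878.
Year 4: ⌊$39,878 × 200%/6⌋ = $13,292. Book value $26,586.

$13,292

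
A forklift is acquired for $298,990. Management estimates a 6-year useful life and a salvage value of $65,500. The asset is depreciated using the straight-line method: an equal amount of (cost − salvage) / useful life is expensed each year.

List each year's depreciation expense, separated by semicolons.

Depreciable base = $298,990 − $65,500 = $233,490.
Annual expense = $233,490 / 6 = $38,915.
End of year 1: book value $260,075.
End of year 2: book value $221,160.
End of year 3: book value $182,245.
End of year 4: book value $143,330.
End of year 5: book value $104,415.
End of year 6: book value $65,500.

$38,915; $38,915; $38,915; $38,915; $38,915; $38,915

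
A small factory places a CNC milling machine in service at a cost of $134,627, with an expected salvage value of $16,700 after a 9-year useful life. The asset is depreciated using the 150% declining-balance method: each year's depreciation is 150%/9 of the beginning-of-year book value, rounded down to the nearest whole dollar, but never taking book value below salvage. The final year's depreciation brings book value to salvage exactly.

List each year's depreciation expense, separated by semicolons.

Depreciable base = $134,627 − $16,700 = $117,927.
Year 1: ⌊$134,627 × 150%/9⌋ = $22,437. Book value $112,190.
Year 2: ⌊$112,190 × 150%/9⌋ = $18,698. Book value $93,492.
Year 3: ⌊$93,492 × 150%/9⌋ = $15,582. Book value $77,910.
Year 4: ⌊$77,910 × 150%/9⌋ = $12,985. Book value $64,925.
Year 5: ⌊$64,925 × 150%/9⌋ = $10,820. Book value $54,105.
Year 6: ⌊$54,105 × 150%/9⌋ = $9,017. Book value $45,088.
Year 7: ⌊$45,088 × 150%/9⌋ = $7,514. Book value $37,574.
Year 8: ⌊$37,574 × 150%/9⌋ = $6,262. Book value $31,312.
Year 9 (final): $31,312 − $16,700 = $14,612. Book value $16,700.

$22,437; $18,698; $15,582; $12,985; $10,820; $9,017; $7,514; $6,262; $14,612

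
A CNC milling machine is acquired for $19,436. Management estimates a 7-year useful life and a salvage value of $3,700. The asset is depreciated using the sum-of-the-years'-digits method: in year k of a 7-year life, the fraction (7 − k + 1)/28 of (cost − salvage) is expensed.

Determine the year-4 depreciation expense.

$2,248

Depreciable base = $19,436 − $3,700 = $15,736.
Sum of the years' digits = 7+6+5+4+3+2+1 = 28.
Year 1: $15,736 × 7/28 = $3,934. Book value $15,502.
Year 2: $15,736 × 6/28 = $3,372. Book value $12,130.
Year 3: $15,736 × 5/28 = $2,810. Book value $9,320.
Year 4: $15,736 × 4/28 = $2,248. Book value $7,072.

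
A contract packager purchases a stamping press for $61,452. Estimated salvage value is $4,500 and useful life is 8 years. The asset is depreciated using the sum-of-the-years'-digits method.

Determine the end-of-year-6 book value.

Depreciable base = $61,452 − $4,500 = $56,952.
Sum of the years' digits = 8+7+6+5+4+3+2+1 = 36.
Year 1: $56,952 × 8/36 = $12,656. Book value $48,796.
Year 2: $56,952 × 7/36 = $11,074. Book value $37,722.
Year 3: $56,952 × 6/36 = $9,492. Book value $28,230.
Year 4: $56,952 × 5/36 = $7,910. Book value $20,320.
Year 5: $56,952 × 4/36 = $6,328. Book value $13,992.
Year 6: $56,952 × 3/36 = $4,746. Book value $9,246.

$9,246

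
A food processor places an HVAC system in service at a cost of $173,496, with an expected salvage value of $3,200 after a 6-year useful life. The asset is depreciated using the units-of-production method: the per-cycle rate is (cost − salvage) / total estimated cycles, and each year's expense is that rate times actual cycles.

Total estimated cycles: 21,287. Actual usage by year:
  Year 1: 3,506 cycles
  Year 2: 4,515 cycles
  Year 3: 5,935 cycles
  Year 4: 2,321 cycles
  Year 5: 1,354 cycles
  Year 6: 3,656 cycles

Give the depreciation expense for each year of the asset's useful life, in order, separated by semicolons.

$28,048; $36,120; $47,480; $18,568; $10,832; $29,248

Depreciable base = $173,496 − $3,200 = $170,296.
Rate = $170,296 / 21,287 cycles = $8 per cycle.
Year 1: 3,506 × $8 = $28,048. Book value $145,448.
Year 2: 4,515 × $8 = $36,120. Book value $109,328.
Year 3: 5,935 × $8 = $47,480. Book value $61,848.
Year 4: 2,321 × $8 = $18,568. Book value $43,280.
Year 5: 1,354 × $8 = $10,832. Book value $32,448.
Year 6: 3,656 × $8 = $29,248. Book value $3,200.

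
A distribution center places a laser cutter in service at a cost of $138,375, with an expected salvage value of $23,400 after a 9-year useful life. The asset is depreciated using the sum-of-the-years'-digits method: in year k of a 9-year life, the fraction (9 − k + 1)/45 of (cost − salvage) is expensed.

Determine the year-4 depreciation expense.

$15,330

Depreciable base = $138,375 − $23,400 = $114,975.
Sum of the years' digits = 9+8+7+6+5+4+3+2+1 = 45.
Year 1: $114,975 × 9/45 = $22,995. Book value $115,380.
Year 2: $114,975 × 8/45 = $20,440. Book value $94,940.
Year 3: $114,975 × 7/45 = $17,885. Book value $77,055.
Year 4: $114,975 × 6/45 = $15,330. Book value $61,725.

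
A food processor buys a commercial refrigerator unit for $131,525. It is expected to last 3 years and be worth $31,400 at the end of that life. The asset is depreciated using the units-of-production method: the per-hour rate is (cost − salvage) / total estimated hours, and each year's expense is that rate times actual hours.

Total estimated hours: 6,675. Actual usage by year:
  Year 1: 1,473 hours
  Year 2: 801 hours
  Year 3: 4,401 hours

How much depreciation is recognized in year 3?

Depreciable base = $131,525 − $31,400 = $100,125.
Rate = $100,125 / 6,675 hours = $15 per hour.
Year 1: 1,473 × $15 = $22,095. Book value $109,430.
Year 2: 801 × $15 = $12,015. Book value $97,415.
Year 3: 4,401 × $15 = $66,015. Book value $31,400.

$66,015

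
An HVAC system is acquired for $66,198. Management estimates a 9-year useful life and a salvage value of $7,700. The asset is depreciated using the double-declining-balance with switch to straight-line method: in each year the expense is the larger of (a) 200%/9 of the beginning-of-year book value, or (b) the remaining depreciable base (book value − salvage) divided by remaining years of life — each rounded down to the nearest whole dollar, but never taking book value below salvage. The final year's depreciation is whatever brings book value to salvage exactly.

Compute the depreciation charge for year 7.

Depreciable base = $66,198 − $7,700 = $58,498.
Year 1: DB = ⌊$66,198 × 200%/9⌋ = $14,710; SL = ⌊$58,498/9⌋ = $6,499 → take DB $14,710. Book value $51,488.
Year 2: DB = ⌊$51,488 × 200%/9⌋ = $11,441; SL = ⌊$43,788/8⌋ = $5,473 → take DB $11,441. Book value $40,047.
Year 3: DB = ⌊$40,047 × 200%/9⌋ = $8,899; SL = ⌊$32,347/7⌋ = $4,621 → take DB $8,899. Book value $31,148.
Year 4: DB = ⌊$31,148 × 200%/9⌋ = $6,921; SL = ⌊$23,448/6⌋ = $3,908 → take DB $6,921. Book value $24,227.
Year 5: DB = ⌊$24,227 × 200%/9⌋ = $5,383; SL = ⌊$16,527/5⌋ = $3,305 → take DB $5,383. Book value $18,844.
Year 6: DB = ⌊$18,844 × 200%/9⌋ = $4,187; SL = ⌊$11,144/4⌋ = $2,786 → take DB $4,187. Book value $14,657.
Year 7: DB = ⌊$14,657 × 200%/9⌋ = $3,257; SL = ⌊$6,957/3⌋ = $2,319 → take DB $3,257. Book value $11,400.

$3,257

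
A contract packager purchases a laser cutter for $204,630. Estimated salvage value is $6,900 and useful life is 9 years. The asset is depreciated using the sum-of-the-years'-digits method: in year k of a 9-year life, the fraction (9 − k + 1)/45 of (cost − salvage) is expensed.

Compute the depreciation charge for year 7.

$13,182

Depreciable base = $204,630 − $6,900 = $197,730.
Sum of the years' digits = 9+8+7+6+5+4+3+2+1 = 45.
Year 1: $197,730 × 9/45 = $39,546. Book value $165,084.
Year 2: $197,730 × 8/45 = $35,152. Book value $129,932.
Year 3: $197,730 × 7/45 = $30,758. Book value $99,174.
Year 4: $197,730 × 6/45 = $26,364. Book value $72,810.
Year 5: $197,730 × 5/45 = $21,970. Book value $50,840.
Year 6: $197,730 × 4/45 = $17,576. Book value $33,264.
Year 7: $197,730 × 3/45 = $13,182. Book value $20,082.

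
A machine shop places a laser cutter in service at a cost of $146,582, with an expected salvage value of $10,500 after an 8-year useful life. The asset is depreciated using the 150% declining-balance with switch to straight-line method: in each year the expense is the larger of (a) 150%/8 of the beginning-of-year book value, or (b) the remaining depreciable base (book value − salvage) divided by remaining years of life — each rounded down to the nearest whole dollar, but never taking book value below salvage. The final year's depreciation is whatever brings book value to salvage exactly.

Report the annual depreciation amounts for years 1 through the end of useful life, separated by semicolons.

$27,484; $22,330; $18,144; $14,742; $13,345; $13,345; $13,346; $13,346

Depreciable base = $146,582 − $10,500 = $136,082.
Year 1: DB = ⌊$146,582 × 150%/8⌋ = $27,484; SL = ⌊$136,082/8⌋ = $17,010 → take DB $27,484. Book value $119,098.
Year 2: DB = ⌊$119,098 × 150%/8⌋ = $22,330; SL = ⌊$108,598/7⌋ = $15,514 → take DB $22,330. Book value $96,768.
Year 3: DB = ⌊$96,768 × 150%/8⌋ = $18,144; SL = ⌊$86,268/6⌋ = $14,378 → take DB $18,144. Book value $78,624.
Year 4: DB = ⌊$78,624 × 150%/8⌋ = $14,742; SL = ⌊$68,124/5⌋ = $13,624 → take DB $14,742. Book value $63,882.
Year 5: DB = ⌊$63,882 × 150%/8⌋ = $11,977; SL = ⌊$53,382/4⌋ = $13,345 → take SL $13,345. Book value $50,537.
Year 6: DB = ⌊$50,537 × 150%/8⌋ = $9,475; SL = ⌊$40,037/3⌋ = $13,345 → take SL $13,345. Book value $37,192.
Year 7: DB = ⌊$37,192 × 150%/8⌋ = $6,973; SL = ⌊$26,692/2⌋ = $13,346 → take SL $13,346. Book value $23,846.
Year 8 (final): $23,846 − $10,500 = $13,346. Book value $10,500.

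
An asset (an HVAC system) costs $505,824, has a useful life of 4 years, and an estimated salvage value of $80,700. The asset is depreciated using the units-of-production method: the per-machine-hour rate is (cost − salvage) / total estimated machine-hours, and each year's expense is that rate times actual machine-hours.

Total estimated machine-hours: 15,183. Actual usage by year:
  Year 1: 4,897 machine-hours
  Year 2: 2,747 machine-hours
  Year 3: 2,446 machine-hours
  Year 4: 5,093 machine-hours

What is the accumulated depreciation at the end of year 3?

$282,520

Depreciable base = $505,824 − $80,700 = $425,124.
Rate = $425,124 / 15,183 machine-hours = $28 per machine-hour.
Year 1: 4,897 × $28 = $137,116. Book value $368,708.
Year 2: 2,747 × $28 = $76,916. Book value $291,792.
Year 3: 2,446 × $28 = $68,488. Book value $223,304.
Accumulated through year 3 = $505,824 − $223,304 = $282,520.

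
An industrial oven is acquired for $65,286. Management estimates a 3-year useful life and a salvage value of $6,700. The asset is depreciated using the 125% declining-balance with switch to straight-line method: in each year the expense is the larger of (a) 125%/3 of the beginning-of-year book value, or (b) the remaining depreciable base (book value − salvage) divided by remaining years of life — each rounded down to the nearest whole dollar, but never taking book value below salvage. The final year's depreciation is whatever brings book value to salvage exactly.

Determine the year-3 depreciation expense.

$15,516

Depreciable base = $65,286 − $6,700 = $58,586.
Year 1: DB = ⌊$65,286 × 125%/3⌋ = $27,202; SL = ⌊$58,586/3⌋ = $19,528 → take DB $27,202. Book value $38,084.
Year 2: DB = ⌊$38,084 × 125%/3⌋ = $15,868; SL = ⌊$31,384/2⌋ = $15,692 → take DB $15,868. Book value $22,216.
Year 3 (final): $22,216 − $6,700 = $15,516. Book value $6,700.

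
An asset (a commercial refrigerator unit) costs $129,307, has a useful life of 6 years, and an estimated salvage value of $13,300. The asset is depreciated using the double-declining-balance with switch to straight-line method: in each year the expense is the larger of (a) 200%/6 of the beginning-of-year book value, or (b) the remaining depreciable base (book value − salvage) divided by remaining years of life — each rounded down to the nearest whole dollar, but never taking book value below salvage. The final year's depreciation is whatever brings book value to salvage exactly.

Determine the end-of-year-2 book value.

Depreciable base = $129,307 − $13,300 = $116,007.
Year 1: DB = ⌊$129,307 × 200%/6⌋ = $43,102; SL = ⌊$116,007/6⌋ = $19,334 → take DB $43,102. Book value $86,205.
Year 2: DB = ⌊$86,205 × 200%/6⌋ = $28,735; SL = ⌊$72,905/5⌋ = $14,581 → take DB $28,735. Book value $57,470.

$57,470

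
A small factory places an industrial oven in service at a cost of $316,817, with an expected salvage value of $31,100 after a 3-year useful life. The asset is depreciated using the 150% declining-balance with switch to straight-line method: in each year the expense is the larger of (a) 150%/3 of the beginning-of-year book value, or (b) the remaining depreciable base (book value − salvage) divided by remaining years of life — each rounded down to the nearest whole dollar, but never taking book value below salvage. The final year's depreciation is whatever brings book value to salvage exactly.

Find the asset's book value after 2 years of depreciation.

$79,205

Depreciable base = $316,817 − $31,100 = $285,717.
Year 1: DB = ⌊$316,817 × 150%/3⌋ = $158,408; SL = ⌊$285,717/3⌋ = $95,239 → take DB $158,408. Book value $158,409.
Year 2: DB = ⌊$158,409 × 150%/3⌋ = $79,204; SL = ⌊$127,309/2⌋ = $63,654 → take DB $79,204. Book value $79,205.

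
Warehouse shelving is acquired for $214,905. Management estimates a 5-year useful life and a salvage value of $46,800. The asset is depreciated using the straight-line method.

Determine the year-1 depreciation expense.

Depreciable base = $214,905 − $46,800 = $168,105.
Annual expense = $168,105 / 5 = $33,621.

$33,621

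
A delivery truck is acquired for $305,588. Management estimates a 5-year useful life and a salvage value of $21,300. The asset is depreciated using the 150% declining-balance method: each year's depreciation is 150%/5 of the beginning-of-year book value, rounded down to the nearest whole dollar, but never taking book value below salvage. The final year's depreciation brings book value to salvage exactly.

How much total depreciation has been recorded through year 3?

Depreciable base = $305,588 − $21,300 = $284,288.
Year 1: ⌊$305,588 × 150%/5⌋ = $91,676. Book value $213,912.
Year 2: ⌊$213,912 × 150%/5⌋ = $64,173. Book value $149,739.
Year 3: ⌊$149,739 × 150%/5⌋ = $44,921. Book value $104,818.
Accumulated through year 3 = $305,588 − $104,818 = $200,770.

$200,770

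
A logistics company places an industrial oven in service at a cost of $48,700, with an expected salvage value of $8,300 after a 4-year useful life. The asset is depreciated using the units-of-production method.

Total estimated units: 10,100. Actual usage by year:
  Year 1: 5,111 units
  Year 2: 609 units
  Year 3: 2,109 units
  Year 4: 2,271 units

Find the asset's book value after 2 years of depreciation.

$25,820

Depreciable base = $48,700 − $8,300 = $40,400.
Rate = $40,400 / 10,100 units = $4 per unit.
Year 1: 5,111 × $4 = $20,444. Book value $28,256.
Year 2: 609 × $4 = $2,436. Book value $25,820.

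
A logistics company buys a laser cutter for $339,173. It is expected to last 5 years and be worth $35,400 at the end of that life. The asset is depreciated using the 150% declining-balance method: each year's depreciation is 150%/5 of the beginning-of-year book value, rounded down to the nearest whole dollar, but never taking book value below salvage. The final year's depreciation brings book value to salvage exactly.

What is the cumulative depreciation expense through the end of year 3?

Depreciable base = $339,173 − $35,400 = $303,773.
Year 1: ⌊$339,173 × 150%/5⌋ = $101,751. Book value $237,422.
Year 2: ⌊$237,422 × 150%/5⌋ = $71,226. Book value $166,196.
Year 3: ⌊$166,196 × 150%/5⌋ = $49,858. Book value $116,338.
Accumulated through year 3 = $339,173 − $116,338 = $222,835.

$222,835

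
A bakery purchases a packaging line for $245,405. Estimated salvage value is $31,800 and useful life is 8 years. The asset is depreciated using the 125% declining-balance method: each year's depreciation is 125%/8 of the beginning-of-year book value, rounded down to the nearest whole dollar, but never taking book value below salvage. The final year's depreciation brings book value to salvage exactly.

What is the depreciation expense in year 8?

$42,912

Depreciable base = $245,405 − $31,800 = $213,605.
Year 1: ⌊$245,405 × 125%/8⌋ = $38,344. Book value $207,061.
Year 2: ⌊$207,061 × 125%/8⌋ = $32,353. Book value $174,708.
Year 3: ⌊$174,708 × 125%/8⌋ = $27,298. Book value $147,410.
Year 4: ⌊$147,410 × 125%/8⌋ = $23,032. Book value $124,378.
Year 5: ⌊$124,378 × 125%/8⌋ = $19,434. Book value $104,944.
Year 6: ⌊$104,944 × 125%/8⌋ = $16,397. Book value $88,547.
Year 7: ⌊$88,547 × 125%/8⌋ = $13,835. Book value $74,712.
Year 8 (final): $74,712 − $31,800 = $42,912. Book value $31,800.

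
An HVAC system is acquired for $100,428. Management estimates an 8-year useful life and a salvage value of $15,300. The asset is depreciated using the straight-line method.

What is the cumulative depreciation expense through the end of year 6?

$63,846

Depreciable base = $100,428 − $15,300 = $85,128.
Annual expense = $85,128 / 8 = $10,641.
End of year 1: book value $89,787.
End of year 2: book value $79,146.
End of year 3: book value $68,505.
End of year 4: book value $57,864.
End of year 5: book value $47,223.
End of year 6: book value $36,582.
Accumulated through year 6 = $100,428 − $36,582 = $63,846.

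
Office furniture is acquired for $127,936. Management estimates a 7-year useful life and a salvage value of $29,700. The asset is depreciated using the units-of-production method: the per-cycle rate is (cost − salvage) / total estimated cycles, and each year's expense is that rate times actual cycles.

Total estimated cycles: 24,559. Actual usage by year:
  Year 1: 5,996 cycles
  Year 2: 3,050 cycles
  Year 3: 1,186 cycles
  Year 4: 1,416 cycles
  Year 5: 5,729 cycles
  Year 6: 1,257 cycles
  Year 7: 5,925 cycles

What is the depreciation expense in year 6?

$5,028

Depreciable base = $127,936 − $29,700 = $98,236.
Rate = $98,236 / 24,559 cycles = $4 per cycle.
Year 1: 5,996 × $4 = $23,984. Book value $103,952.
Year 2: 3,050 × $4 = $12,200. Book value $91,752.
Year 3: 1,186 × $4 = $4,744. Book value $87,008.
Year 4: 1,416 × $4 = $5,664. Book value $81,344.
Year 5: 5,729 × $4 = $22,916. Book value $58,428.
Year 6: 1,257 × $4 = $5,028. Book value $53,400.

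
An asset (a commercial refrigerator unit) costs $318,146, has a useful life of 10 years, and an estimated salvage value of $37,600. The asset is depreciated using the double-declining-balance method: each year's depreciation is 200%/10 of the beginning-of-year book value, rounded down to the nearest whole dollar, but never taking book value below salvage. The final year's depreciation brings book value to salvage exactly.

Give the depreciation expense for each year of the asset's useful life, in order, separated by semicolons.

Depreciable base = $318,146 − $37,600 = $280,546.
Year 1: ⌊$318,146 × 200%/10⌋ = $63,629. Book value $254,517.
Year 2: ⌊$254,517 × 200%/10⌋ = $50,903. Book value $203,614.
Year 3: ⌊$203,614 × 200%/10⌋ = $40,722. Book value $162,892.
Year 4: ⌊$162,892 × 200%/10⌋ = $32,578. Book value $130,314.
Year 5: ⌊$130,314 × 200%/10⌋ = $26,062. Book value $104,252.
Year 6: ⌊$104,252 × 200%/10⌋ = $20,850. Book value $83,402.
Year 7: ⌊$83,402 × 200%/10⌋ = $16,680. Book value $66,722.
Year 8: ⌊$66,722 × 200%/10⌋ = $13,344. Book value $53,378.
Year 9: ⌊$53,378 × 200%/10⌋ = $10,675. Book value $42,703.
Year 10 (final): $42,703 − $37,600 = $5,103. Book value $37,600.

$63,629; $50,903; $40,722; $32,578; $26,062; $20,850; $16,680; $13,344; $10,675; $5,103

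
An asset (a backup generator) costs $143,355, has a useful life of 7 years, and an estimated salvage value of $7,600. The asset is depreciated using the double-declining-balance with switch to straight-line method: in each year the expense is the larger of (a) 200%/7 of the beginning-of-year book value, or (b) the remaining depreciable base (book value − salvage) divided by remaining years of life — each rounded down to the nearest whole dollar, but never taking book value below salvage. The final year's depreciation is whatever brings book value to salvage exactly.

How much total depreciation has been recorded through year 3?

Depreciable base = $143,355 − $7,600 = $135,755.
Year 1: DB = ⌊$143,355 × 200%/7⌋ = $40,958; SL = ⌊$135,755/7⌋ = $19,393 → take DB $40,958. Book value $102,397.
Year 2: DB = ⌊$102,397 × 200%/7⌋ = $29,256; SL = ⌊$94,797/6⌋ = $15,799 → take DB $29,256. Book value $73,141.
Year 3: DB = ⌊$73,141 × 200%/7⌋ = $20,897; SL = ⌊$65,541/5⌋ = $13,108 → take DB $20,897. Book value $52,244.
Accumulated through year 3 = $143,355 − $52,244 = $91,111.

$91,111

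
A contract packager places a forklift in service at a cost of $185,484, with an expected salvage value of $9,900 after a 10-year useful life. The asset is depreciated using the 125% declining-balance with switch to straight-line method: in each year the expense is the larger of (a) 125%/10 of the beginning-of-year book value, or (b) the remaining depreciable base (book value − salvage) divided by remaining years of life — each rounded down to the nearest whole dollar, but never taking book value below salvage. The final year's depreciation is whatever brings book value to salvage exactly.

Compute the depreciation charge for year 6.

$16,337

Depreciable base = $185,484 − $9,900 = $175,584.
Year 1: DB = ⌊$185,484 × 125%/10⌋ = $23,185; SL = ⌊$175,584/10⌋ = $17,558 → take DB $23,185. Book value $162,299.
Year 2: DB = ⌊$162,299 × 125%/10⌋ = $20,287; SL = ⌊$152,399/9⌋ = $16,933 → take DB $20,287. Book value $142,012.
Year 3: DB = ⌊$142,012 × 125%/10⌋ = $17,751; SL = ⌊$132,112/8⌋ = $16,514 → take DB $17,751. Book value $124,261.
Year 4: DB = ⌊$124,261 × 125%/10⌋ = $15,532; SL = ⌊$114,361/7⌋ = $16,337 → take SL $16,337. Book value $107,924.
Year 5: DB = ⌊$107,924 × 125%/10⌋ = $13,490; SL = ⌊$98,024/6⌋ = $16,337 → take SL $16,337. Book value $91,587.
Year 6: DB = ⌊$91,587 × 125%/10⌋ = $11,448; SL = ⌊$81,687/5⌋ = $16,337 → take SL $16,337. Book value $75,250.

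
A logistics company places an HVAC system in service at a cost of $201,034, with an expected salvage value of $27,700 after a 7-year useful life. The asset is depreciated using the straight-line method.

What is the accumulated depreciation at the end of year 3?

Depreciable base = $201,034 − $27,700 = $173,334.
Annual expense = $173,334 / 7 = $24,762.
End of year 1: book value $176,272.
End of year 2: book value $151,510.
End of year 3: book value $126,748.
Accumulated through year 3 = $201,034 − $126,748 = $74,286.

$74,286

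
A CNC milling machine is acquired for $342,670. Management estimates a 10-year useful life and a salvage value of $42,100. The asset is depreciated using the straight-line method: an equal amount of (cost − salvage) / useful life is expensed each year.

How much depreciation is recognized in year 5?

$30,057

Depreciable base = $342,670 − $42,100 = $300,570.
Annual expense = $300,570 / 10 = $30,057.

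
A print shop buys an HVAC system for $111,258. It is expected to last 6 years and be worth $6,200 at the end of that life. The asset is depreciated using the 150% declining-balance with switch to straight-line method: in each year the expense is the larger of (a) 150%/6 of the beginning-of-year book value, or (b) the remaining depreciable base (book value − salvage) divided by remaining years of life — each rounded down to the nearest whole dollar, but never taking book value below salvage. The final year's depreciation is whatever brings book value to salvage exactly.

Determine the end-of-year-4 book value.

$33,359

Depreciable base = $111,258 − $6,200 = $105,058.
Year 1: DB = ⌊$111,258 × 150%/6⌋ = $27,814; SL = ⌊$105,058/6⌋ = $17,509 → take DB $27,814. Book value $83,444.
Year 2: DB = ⌊$83,444 × 150%/6⌋ = $20,861; SL = ⌊$77,244/5⌋ = $15,448 → take DB $20,861. Book value $62,583.
Year 3: DB = ⌊$62,583 × 150%/6⌋ = $15,645; SL = ⌊$56,383/4⌋ = $14,095 → take DB $15,645. Book value $46,938.
Year 4: DB = ⌊$46,938 × 150%/6⌋ = $11,734; SL = ⌊$40,738/3⌋ = $13,579 → take SL $13,579. Book value $33,359.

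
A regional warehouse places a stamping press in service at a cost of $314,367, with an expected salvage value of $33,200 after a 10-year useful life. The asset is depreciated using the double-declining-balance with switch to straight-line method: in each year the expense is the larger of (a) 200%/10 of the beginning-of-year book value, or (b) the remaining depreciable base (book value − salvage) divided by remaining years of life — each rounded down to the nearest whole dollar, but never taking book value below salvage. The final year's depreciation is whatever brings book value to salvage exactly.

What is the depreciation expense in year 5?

$25,753

Depreciable base = $314,367 − $33,200 = $281,167.
Year 1: DB = ⌊$314,367 × 200%/10⌋ = $62,873; SL = ⌊$281,167/10⌋ = $28,116 → take DB $62,873. Book value $251,494.
Year 2: DB = ⌊$251,494 × 200%/10⌋ = $50,298; SL = ⌊$218,294/9⌋ = $24,254 → take DB $50,298. Book value $201,196.
Year 3: DB = ⌊$201,196 × 200%/10⌋ = $40,239; SL = ⌊$167,996/8⌋ = $20,999 → take DB $40,239. Book value $160,957.
Year 4: DB = ⌊$160,957 × 200%/10⌋ = $32,191; SL = ⌊$127,757/7⌋ = $18,251 → take DB $32,191. Book value $128,766.
Year 5: DB = ⌊$128,766 × 200%/10⌋ = $25,753; SL = ⌊$95,566/6⌋ = $15,927 → take DB $25,753. Book value $103,013.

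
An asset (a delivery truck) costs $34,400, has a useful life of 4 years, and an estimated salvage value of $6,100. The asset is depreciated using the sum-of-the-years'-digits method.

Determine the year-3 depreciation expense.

Depreciable base = $34,400 − $6,100 = $28,300.
Sum of the years' digits = 4+3+2+1 = 10.
Year 1: $28,300 × 4/10 = $11,320. Book value $23,080.
Year 2: $28,300 × 3/10 = $8,490. Book value $14,590.
Year 3: $28,300 × 2/10 = $5,660. Book value $8,930.

$5,660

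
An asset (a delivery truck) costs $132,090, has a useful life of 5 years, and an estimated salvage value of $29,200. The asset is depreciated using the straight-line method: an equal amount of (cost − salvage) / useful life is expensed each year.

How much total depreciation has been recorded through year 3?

$61,734

Depreciable base = $132,090 − $29,200 = $102,890.
Annual expense = $102,890 / 5 = $20,578.
End of year 1: book value $111,512.
End of year 2: book value $90,934.
End of year 3: book value $70,356.
Accumulated through year 3 = $132,090 − $70,356 = $61,734.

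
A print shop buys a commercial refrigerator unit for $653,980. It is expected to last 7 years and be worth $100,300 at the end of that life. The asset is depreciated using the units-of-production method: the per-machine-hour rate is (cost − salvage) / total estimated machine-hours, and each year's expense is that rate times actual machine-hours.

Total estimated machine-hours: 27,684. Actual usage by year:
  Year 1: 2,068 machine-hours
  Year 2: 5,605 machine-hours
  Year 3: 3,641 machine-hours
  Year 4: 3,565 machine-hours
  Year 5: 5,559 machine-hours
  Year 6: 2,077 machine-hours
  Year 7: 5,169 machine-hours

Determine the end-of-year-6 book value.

$203,680

Depreciable base = $653,980 − $100,300 = $553,680.
Rate = $553,680 / 27,684 machine-hours = $20 per machine-hour.
Year 1: 2,068 × $20 = $41,360. Book value $612,620.
Year 2: 5,605 × $20 = $112,100. Book value $500,520.
Year 3: 3,641 × $20 = $72,820. Book value $427,700.
Year 4: 3,565 × $20 = $71,300. Book value $356,400.
Year 5: 5,559 × $20 = $111,180. Book value $245,220.
Year 6: 2,077 × $20 = $41,540. Book value $203,680.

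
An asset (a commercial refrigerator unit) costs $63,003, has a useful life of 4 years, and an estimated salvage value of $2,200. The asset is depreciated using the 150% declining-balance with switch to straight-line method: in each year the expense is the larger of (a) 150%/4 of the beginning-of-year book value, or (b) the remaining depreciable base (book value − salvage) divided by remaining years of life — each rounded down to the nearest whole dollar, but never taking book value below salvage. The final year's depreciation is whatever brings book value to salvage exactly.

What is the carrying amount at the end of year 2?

Depreciable base = $63,003 − $2,200 = $60,803.
Year 1: DB = ⌊$63,003 × 150%/4⌋ = $23,626; SL = ⌊$60,803/4⌋ = $15,200 → take DB $23,626. Book value $39,377.
Year 2: DB = ⌊$39,377 × 150%/4⌋ = $14,766; SL = ⌊$37,177/3⌋ = $12,392 → take DB $14,766. Book value $24,611.

$24,611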